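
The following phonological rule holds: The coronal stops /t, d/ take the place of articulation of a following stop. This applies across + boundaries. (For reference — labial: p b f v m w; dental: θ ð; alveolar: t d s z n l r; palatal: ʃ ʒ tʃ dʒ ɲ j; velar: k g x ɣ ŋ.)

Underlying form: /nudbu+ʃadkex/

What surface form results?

[nubbu+ʃagkex]

/d/ before /b/ (labial) → [b]
/d/ before /k/ (velar) → [g]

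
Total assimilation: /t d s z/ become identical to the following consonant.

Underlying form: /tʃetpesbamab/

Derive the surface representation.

/t/ before /p/ → [p] (total assimilation)
/s/ before /b/ → [b] (total assimilation)

[tʃeppebbamab]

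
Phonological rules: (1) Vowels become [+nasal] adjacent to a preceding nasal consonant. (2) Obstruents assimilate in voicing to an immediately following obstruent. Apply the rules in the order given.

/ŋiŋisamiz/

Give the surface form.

[ŋĩŋĩsamĩz]

Rule 1: /i/ after nasal /ŋ/ → [ĩ]
Rule 1: /i/ after nasal /ŋ/ → [ĩ]
Rule 1: /i/ after nasal /m/ → [ĩ]
After rule 1: ŋĩŋĩsamĩz
Rule 2: no segment meets the rule's conditions; no change.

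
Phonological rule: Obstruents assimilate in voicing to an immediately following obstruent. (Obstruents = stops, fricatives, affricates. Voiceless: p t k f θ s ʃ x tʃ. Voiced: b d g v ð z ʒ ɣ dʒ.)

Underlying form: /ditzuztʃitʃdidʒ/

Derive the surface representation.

/t/ before /z/ (voiced) → [d]
/z/ before /tʃ/ (voiceless) → [s]
/tʃ/ before /d/ (voiced) → [dʒ]

[didzustʃidʒdidʒ]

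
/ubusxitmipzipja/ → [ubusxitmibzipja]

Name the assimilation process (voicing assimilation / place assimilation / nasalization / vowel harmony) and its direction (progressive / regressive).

/p/→[b].
Each target copies a feature from the following segment, so the direction is regressive.

voicing assimilation, regressive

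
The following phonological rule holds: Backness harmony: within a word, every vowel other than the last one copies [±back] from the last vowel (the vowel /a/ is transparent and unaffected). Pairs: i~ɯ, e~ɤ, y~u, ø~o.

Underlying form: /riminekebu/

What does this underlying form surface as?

[rɯmɯnɤkɤbu]

/i/ harmonizes with /u/ ([+back]) → [ɯ]
/i/ harmonizes with /u/ ([+back]) → [ɯ]
/e/ harmonizes with /u/ ([+back]) → [ɤ]
/e/ harmonizes with /u/ ([+back]) → [ɤ]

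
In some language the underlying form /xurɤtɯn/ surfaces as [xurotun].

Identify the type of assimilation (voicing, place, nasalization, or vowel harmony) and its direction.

/ɤ/→[o] /ɯ/→[u].
Vowels agree with the first vowel, so the harmony is progressive.

vowel harmony, progressive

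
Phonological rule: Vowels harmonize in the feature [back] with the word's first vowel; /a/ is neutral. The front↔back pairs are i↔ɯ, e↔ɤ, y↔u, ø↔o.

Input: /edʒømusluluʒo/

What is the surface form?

/u/ harmonizes with /e/ ([-back]) → [y]
/u/ harmonizes with /e/ ([-back]) → [y]
/u/ harmonizes with /e/ ([-back]) → [y]
/o/ harmonizes with /e/ ([-back]) → [ø]

[edʒømyslylyʒø]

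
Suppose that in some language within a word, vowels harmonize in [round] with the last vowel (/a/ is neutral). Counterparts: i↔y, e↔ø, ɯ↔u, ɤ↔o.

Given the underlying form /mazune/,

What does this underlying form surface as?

/u/ harmonizes with /e/ ([-round]) → [ɯ]

[mazɯne]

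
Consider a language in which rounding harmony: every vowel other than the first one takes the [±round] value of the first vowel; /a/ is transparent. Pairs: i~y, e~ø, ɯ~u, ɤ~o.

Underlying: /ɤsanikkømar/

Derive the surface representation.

/ø/ harmonizes with /ɤ/ ([-round]) → [e]

[ɤsanikkemar]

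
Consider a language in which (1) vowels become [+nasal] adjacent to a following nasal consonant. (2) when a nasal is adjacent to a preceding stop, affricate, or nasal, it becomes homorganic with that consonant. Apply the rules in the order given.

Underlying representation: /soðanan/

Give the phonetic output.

[soðãnãn]

Rule 1: /a/ before nasal /n/ → [ã]
Rule 1: /a/ before nasal /n/ → [ã]
After rule 1: soðãnãn
Rule 2: no segment meets the rule's conditions; no change.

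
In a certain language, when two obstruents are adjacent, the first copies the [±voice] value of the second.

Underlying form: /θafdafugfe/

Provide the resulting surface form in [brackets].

[θavdafukfe]

/f/ before /d/ (voiced) → [v]
/g/ before /f/ (voiceless) → [k]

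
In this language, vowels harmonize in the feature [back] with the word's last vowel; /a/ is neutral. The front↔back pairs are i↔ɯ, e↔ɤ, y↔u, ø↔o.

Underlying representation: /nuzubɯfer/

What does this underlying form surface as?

/u/ harmonizes with /e/ ([-back]) → [y]
/u/ harmonizes with /e/ ([-back]) → [y]
/ɯ/ harmonizes with /e/ ([-back]) → [i]

[nyzybifer]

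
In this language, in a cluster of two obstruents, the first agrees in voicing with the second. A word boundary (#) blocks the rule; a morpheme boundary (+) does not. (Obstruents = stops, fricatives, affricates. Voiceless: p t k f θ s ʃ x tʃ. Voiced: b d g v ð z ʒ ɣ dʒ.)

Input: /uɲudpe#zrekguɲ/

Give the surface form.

/d/ before /p/ (voiceless) → [t]
/k/ before /g/ (voiced) → [g]

[uɲutpe#zregguɲ]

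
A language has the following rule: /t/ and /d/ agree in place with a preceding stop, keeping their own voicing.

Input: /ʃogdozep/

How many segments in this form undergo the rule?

/d/ after /g/ (velar) → [g]
1 segment changes.

1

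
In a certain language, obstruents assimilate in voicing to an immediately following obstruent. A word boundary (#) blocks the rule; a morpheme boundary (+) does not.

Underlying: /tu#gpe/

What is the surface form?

[tu#kpe]

/g/ before /p/ (voiceless) → [k]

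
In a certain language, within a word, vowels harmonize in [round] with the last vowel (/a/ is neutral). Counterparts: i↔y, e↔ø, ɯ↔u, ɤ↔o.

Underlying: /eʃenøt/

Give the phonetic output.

[øʃønøt]

/e/ harmonizes with /ø/ ([+round]) → [ø]
/e/ harmonizes with /ø/ ([+round]) → [ø]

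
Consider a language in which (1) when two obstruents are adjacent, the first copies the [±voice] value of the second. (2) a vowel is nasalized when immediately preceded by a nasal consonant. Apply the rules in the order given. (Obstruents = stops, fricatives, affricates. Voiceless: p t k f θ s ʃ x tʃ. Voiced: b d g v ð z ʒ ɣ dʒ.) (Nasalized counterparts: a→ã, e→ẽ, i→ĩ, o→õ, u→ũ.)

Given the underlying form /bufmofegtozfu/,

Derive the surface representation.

Rule 1: /g/ before /t/ (voiceless) → [k]
Rule 1: /z/ before /f/ (voiceless) → [s]
After rule 1: bufmofektosfu
Rule 2: /o/ after nasal /m/ → [õ]

[bufmõfektosfu]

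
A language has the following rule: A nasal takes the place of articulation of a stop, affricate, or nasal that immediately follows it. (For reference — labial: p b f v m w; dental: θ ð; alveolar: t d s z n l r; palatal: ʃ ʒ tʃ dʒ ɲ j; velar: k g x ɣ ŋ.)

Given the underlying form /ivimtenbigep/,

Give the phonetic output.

/m/ before /t/ (alveolar) → [n]
/n/ before /b/ (labial) → [m]

[ivintembigep]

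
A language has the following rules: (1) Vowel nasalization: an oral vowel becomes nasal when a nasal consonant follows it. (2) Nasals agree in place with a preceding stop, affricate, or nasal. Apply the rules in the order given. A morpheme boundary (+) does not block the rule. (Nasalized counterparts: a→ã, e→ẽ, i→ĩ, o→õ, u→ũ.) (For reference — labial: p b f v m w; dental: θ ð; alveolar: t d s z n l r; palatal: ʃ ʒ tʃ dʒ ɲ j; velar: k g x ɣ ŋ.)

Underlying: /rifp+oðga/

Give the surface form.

Rule 1: no segment meets the rule's conditions; no change.
After rule 1: rifp+oðga
Rule 2: no segment meets the rule's conditions; no change.

[rifp+oðga]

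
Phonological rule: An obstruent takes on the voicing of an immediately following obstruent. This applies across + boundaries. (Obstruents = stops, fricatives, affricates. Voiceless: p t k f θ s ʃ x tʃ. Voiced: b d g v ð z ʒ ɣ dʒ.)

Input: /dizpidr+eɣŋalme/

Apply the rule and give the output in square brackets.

/z/ before /p/ (voiceless) → [s]

[dispidr+eɣŋalme]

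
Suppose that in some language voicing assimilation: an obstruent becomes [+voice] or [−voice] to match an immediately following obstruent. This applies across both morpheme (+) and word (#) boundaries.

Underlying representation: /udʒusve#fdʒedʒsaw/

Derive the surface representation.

/s/ before /v/ (voiced) → [z]
/f/ before /dʒ/ (voiced) → [v]
/dʒ/ before /s/ (voiceless) → [tʃ]

[udʒuzve#vdʒetʃsaw]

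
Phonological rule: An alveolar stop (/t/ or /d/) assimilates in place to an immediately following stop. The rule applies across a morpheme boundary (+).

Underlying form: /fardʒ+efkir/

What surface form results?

no segment meets the rule's conditions; no change.

[fardʒ+efkir]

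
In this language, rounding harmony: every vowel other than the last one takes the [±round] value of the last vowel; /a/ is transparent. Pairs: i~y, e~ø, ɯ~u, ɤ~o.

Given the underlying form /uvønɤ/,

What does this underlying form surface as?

[ɯvenɤ]

/u/ harmonizes with /ɤ/ ([-round]) → [ɯ]
/ø/ harmonizes with /ɤ/ ([-round]) → [e]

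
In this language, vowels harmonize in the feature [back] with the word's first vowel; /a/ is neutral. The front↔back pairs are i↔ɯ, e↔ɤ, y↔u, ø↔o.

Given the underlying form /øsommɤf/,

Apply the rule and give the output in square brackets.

/o/ harmonizes with /ø/ ([-back]) → [ø]
/ɤ/ harmonizes with /ø/ ([-back]) → [e]

[øsømmef]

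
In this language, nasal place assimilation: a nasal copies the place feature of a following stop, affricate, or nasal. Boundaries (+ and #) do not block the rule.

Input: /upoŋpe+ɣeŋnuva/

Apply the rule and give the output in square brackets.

[upompe+ɣennuva]

/ŋ/ before /p/ (labial) → [m]
/ŋ/ before /n/ (alveolar) → [n]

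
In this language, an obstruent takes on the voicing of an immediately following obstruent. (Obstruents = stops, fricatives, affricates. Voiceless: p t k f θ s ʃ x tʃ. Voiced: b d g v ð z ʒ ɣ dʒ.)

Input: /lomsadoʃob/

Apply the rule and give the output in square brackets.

[lomsadoʃob]

no segment meets the rule's conditions; no change.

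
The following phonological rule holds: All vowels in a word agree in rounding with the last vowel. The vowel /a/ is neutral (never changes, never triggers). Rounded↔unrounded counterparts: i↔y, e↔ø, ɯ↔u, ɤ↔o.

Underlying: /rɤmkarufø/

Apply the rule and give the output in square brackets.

[romkarufø]

/ɤ/ harmonizes with /ø/ ([+round]) → [o]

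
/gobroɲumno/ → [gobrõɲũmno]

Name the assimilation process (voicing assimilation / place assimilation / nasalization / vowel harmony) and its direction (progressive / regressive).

nasalization, regressive

/o/→[õ] /u/→[ũ].
Each target copies a feature from the following segment, so the direction is regressive.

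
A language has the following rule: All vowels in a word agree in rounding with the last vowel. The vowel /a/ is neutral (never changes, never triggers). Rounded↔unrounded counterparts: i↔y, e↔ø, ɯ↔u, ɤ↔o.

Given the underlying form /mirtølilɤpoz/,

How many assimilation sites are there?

/i/ harmonizes with /o/ ([+round]) → [y]
/i/ harmonizes with /o/ ([+round]) → [y]
/ɤ/ harmonizes with /o/ ([+round]) → [o]
3 segments change.

3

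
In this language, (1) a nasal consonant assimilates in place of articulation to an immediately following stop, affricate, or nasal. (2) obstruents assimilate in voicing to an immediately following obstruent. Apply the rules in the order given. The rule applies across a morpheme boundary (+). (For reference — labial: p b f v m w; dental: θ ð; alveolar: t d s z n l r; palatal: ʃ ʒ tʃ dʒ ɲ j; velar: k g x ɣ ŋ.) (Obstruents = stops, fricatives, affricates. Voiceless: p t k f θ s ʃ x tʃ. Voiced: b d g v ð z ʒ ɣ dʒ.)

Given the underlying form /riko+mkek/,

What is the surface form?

[riko+ŋkek]

Rule 1: /m/ before /k/ (velar) → [ŋ]
After rule 1: riko+ŋkek
Rule 2: no segment meets the rule's conditions; no change.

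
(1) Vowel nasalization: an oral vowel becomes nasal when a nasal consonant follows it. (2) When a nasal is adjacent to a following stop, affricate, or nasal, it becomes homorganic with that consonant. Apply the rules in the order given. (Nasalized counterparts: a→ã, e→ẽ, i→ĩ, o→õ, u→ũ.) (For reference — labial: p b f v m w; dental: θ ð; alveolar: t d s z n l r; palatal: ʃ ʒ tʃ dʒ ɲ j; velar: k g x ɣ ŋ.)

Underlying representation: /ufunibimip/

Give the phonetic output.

Rule 1: /u/ before nasal /n/ → [ũ]
Rule 1: /i/ before nasal /m/ → [ĩ]
After rule 1: ufũnibĩmip
Rule 2: no segment meets the rule's conditions; no change.

[ufũnibĩmip]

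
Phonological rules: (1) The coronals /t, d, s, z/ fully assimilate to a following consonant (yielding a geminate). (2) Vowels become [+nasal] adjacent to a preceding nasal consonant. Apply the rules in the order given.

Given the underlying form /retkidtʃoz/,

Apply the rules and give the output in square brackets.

[rekkitʃtʃoz]

Rule 1: /t/ before /k/ → [k] (total assimilation)
Rule 1: /d/ before /tʃ/ → [tʃ] (total assimilation)
After rule 1: rekkitʃtʃoz
Rule 2: no segment meets the rule's conditions; no change.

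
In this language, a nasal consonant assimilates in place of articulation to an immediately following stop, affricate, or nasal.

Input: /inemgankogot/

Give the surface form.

/m/ before /g/ (velar) → [ŋ]
/n/ before /k/ (velar) → [ŋ]

[ineŋgaŋkogot]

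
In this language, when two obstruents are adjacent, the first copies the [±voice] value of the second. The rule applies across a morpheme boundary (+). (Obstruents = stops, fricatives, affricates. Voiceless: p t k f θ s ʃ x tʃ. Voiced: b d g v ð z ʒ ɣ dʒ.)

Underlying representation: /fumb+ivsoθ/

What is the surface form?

/v/ before /s/ (voiceless) → [f]

[fumb+ifsoθ]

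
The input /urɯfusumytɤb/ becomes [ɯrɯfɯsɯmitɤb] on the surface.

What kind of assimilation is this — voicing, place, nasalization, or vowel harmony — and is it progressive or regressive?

vowel harmony, regressive

/u/→[ɯ] /u/→[ɯ] /u/→[ɯ] /y/→[i].
Vowels agree with the last vowel, so the harmony is regressive.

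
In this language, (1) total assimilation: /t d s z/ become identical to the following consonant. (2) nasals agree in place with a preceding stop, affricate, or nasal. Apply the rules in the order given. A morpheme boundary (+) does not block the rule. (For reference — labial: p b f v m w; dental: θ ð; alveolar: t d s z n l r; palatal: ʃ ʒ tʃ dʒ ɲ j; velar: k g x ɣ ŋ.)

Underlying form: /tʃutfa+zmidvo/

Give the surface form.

[tʃuffa+mmivvo]

Rule 1: /t/ before /f/ → [f] (total assimilation)
Rule 1: /z/ before /m/ → [m] (total assimilation)
Rule 1: /d/ before /v/ → [v] (total assimilation)
After rule 1: tʃuffa+mmivvo
Rule 2: no segment meets the rule's conditions; no change.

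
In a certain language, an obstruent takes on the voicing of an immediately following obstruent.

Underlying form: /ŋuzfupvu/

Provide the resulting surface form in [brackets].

/z/ before /f/ (voiceless) → [s]
/p/ before /v/ (voiced) → [b]

[ŋusfubvu]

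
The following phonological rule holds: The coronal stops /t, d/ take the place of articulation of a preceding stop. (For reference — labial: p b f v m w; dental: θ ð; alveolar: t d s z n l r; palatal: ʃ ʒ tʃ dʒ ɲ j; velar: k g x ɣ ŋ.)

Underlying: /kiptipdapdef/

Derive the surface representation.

/t/ after /p/ (labial) → [p]
/d/ after /p/ (labial) → [b]
/d/ after /p/ (labial) → [b]

[kippipbapbef]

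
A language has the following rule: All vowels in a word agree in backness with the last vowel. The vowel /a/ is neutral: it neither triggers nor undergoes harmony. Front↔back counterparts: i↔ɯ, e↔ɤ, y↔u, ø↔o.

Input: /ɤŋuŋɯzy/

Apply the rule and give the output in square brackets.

/ɤ/ harmonizes with /y/ ([-back]) → [e]
/u/ harmonizes with /y/ ([-back]) → [y]
/ɯ/ harmonizes with /y/ ([-back]) → [i]

[eŋyŋizy]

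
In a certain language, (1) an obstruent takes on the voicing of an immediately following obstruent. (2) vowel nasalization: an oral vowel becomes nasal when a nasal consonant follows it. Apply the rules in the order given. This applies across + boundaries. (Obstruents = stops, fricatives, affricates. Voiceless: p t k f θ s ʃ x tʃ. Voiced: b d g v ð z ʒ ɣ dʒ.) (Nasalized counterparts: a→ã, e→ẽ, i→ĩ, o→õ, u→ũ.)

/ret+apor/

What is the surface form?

Rule 1: no segment meets the rule's conditions; no change.
After rule 1: ret+apor
Rule 2: no segment meets the rule's conditions; no change.

[ret+apor]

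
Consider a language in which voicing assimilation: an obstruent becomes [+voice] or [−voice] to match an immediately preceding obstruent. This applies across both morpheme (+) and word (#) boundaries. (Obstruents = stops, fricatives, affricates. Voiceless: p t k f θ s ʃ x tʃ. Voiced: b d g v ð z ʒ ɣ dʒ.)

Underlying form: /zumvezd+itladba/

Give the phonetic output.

[zumvezd+itladba]

no segment meets the rule's conditions; no change.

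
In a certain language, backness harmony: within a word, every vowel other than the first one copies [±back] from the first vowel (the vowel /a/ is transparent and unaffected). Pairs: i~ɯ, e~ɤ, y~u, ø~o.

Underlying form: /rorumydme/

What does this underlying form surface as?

/y/ harmonizes with /o/ ([+back]) → [u]
/e/ harmonizes with /o/ ([+back]) → [ɤ]

[rorumudmɤ]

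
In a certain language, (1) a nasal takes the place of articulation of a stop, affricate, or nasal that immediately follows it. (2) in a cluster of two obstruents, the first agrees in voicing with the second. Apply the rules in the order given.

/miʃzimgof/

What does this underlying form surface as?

Rule 1: /m/ before /g/ (velar) → [ŋ]
After rule 1: miʃziŋgof
Rule 2: /ʃ/ before /z/ (voiced) → [ʒ]

[miʒziŋgof]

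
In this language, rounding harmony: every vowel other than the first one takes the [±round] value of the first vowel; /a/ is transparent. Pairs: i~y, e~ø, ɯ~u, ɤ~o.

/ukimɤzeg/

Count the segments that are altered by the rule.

3

/i/ harmonizes with /u/ ([+round]) → [y]
/ɤ/ harmonizes with /u/ ([+round]) → [o]
/e/ harmonizes with /u/ ([+round]) → [ø]
3 segments change.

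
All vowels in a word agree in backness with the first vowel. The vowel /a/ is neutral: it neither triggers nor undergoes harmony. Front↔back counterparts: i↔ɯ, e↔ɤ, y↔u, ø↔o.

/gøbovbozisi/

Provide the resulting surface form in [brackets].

/o/ harmonizes with /ø/ ([-back]) → [ø]
/o/ harmonizes with /ø/ ([-back]) → [ø]

[gøbøvbøzisi]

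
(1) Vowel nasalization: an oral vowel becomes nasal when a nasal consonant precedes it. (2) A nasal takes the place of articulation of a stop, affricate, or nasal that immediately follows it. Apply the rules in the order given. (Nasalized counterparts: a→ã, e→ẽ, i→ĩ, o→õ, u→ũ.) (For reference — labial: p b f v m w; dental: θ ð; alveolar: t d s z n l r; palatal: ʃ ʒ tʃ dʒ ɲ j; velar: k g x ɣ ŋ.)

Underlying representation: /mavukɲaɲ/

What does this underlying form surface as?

[mãvukɲãɲ]

Rule 1: /a/ after nasal /m/ → [ã]
Rule 1: /a/ after nasal /ɲ/ → [ã]
After rule 1: mãvukɲãɲ
Rule 2: no segment meets the rule's conditions; no change.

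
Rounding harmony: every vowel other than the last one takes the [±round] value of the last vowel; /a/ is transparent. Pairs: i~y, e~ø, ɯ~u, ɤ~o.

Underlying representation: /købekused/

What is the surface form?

/ø/ harmonizes with /e/ ([-round]) → [e]
/u/ harmonizes with /e/ ([-round]) → [ɯ]

[kebekɯsed]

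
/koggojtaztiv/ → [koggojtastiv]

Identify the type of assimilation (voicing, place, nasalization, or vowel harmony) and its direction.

/z/→[s].
Each target copies a feature from the following segment, so the direction is regressive.

voicing assimilation, regressive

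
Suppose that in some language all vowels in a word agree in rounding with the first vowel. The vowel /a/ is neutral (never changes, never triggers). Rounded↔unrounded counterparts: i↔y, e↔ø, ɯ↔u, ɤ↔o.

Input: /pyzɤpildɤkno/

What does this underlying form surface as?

[pyzopyldokno]

/ɤ/ harmonizes with /y/ ([+round]) → [o]
/i/ harmonizes with /y/ ([+round]) → [y]
/ɤ/ harmonizes with /y/ ([+round]) → [o]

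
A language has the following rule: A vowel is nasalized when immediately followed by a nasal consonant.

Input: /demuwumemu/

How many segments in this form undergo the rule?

3

/e/ before nasal /m/ → [ẽ]
/u/ before nasal /m/ → [ũ]
/e/ before nasal /m/ → [ẽ]
3 segments change.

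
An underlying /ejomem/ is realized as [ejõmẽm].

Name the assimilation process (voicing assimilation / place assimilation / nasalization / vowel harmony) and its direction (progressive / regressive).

/o/→[õ] /e/→[ẽ].
Each target copies a feature from the following segment, so the direction is regressive.

nasalization, regressive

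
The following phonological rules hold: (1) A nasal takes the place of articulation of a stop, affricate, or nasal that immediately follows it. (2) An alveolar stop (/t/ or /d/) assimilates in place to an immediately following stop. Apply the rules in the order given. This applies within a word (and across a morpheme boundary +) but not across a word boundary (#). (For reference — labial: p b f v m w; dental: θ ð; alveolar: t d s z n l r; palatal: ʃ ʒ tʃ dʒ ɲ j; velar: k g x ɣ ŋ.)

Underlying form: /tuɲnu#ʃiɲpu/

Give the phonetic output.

[tunnu#ʃimpu]

Rule 1: /ɲ/ before /n/ (alveolar) → [n]
Rule 1: /ɲ/ before /p/ (labial) → [m]
After rule 1: tunnu#ʃimpu
Rule 2: no segment meets the rule's conditions; no change.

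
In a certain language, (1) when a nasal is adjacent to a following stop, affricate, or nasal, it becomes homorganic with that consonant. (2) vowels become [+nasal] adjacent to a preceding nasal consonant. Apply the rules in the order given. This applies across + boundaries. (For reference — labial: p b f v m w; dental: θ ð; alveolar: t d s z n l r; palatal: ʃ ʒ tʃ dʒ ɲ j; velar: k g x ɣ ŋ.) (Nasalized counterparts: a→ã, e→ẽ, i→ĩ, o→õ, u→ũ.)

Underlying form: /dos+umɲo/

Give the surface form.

Rule 1: /m/ before /ɲ/ (palatal) → [ɲ]
After rule 1: dos+uɲɲo
Rule 2: /o/ after nasal /ɲ/ → [õ]

[dos+uɲɲõ]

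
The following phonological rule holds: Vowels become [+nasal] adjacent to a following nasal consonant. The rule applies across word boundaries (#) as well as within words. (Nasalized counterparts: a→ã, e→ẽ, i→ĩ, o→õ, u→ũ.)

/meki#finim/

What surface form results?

[meki#fĩnĩm]

/i/ before nasal /n/ → [ĩ]
/i/ before nasal /m/ → [ĩ]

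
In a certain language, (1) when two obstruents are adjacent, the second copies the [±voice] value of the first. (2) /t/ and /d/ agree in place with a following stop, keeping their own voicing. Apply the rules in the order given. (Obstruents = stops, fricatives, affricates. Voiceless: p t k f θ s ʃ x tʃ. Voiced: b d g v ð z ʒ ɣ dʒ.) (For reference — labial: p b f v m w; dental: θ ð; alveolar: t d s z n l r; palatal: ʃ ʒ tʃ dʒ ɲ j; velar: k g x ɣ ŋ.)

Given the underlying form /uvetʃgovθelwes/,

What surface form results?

[uvetʃkovðelwes]

Rule 1: /g/ after /tʃ/ (voiceless) → [k]
Rule 1: /θ/ after /v/ (voiced) → [ð]
After rule 1: uvetʃkovðelwes
Rule 2: no segment meets the rule's conditions; no change.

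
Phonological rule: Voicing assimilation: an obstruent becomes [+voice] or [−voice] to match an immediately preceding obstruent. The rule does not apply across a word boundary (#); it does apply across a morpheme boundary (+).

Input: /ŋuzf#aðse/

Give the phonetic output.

[ŋuzv#aðze]

/f/ after /z/ (voiced) → [v]
/s/ after /ð/ (voiced) → [z]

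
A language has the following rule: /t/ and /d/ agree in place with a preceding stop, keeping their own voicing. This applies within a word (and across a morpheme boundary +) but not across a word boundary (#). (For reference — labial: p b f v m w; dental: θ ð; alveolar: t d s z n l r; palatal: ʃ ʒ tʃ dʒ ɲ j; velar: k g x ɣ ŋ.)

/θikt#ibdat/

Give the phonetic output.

/t/ after /k/ (velar) → [k]
/d/ after /b/ (labial) → [b]

[θikk#ibbat]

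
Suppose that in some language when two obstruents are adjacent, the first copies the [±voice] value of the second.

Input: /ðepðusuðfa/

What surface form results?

[ðebðusuθfa]

/p/ before /ð/ (voiced) → [b]
/ð/ before /f/ (voiceless) → [θ]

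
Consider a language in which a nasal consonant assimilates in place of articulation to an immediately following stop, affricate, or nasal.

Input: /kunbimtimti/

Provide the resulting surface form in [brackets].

/n/ before /b/ (labial) → [m]
/m/ before /t/ (alveolar) → [n]
/m/ before /t/ (alveolar) → [n]

[kumbintinti]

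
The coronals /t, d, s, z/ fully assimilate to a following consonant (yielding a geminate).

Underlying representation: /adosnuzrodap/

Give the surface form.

/s/ before /n/ → [n] (total assimilation)
/z/ before /r/ → [r] (total assimilation)

[adonnurrodap]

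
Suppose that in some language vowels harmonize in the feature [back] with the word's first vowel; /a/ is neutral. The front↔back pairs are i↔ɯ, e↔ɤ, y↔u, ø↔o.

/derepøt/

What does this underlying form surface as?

[derepøt]

no segment meets the rule's conditions; no change.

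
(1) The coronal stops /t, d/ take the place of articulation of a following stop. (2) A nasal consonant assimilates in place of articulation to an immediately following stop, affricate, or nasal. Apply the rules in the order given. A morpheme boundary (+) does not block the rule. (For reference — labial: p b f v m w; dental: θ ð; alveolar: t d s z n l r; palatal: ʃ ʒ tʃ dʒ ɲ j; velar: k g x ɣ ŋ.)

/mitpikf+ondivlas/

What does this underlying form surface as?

[mippikf+ondivlas]

Rule 1: /t/ before /p/ (labial) → [p]
After rule 1: mippikf+ondivlas
Rule 2: no segment meets the rule's conditions; no change.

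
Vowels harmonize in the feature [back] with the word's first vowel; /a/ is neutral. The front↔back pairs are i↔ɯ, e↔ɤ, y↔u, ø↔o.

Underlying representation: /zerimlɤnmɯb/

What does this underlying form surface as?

[zerimlenmib]

/ɤ/ harmonizes with /e/ ([-back]) → [e]
/ɯ/ harmonizes with /e/ ([-back]) → [i]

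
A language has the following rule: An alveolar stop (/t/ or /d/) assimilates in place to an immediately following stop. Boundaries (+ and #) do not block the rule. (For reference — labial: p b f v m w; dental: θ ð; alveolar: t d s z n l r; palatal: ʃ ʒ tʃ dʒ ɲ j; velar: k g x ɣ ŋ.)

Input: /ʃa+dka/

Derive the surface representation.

/d/ before /k/ (velar) → [g]

[ʃa+gka]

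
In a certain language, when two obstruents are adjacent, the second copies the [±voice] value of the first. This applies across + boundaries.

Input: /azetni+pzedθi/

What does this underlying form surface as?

[azetni+psedði]

/z/ after /p/ (voiceless) → [s]
/θ/ after /d/ (voiced) → [ð]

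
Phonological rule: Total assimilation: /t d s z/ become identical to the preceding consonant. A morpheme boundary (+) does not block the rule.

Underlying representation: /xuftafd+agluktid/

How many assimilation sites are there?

3

/t/ after /f/ → [f] (total assimilation)
/d/ after /f/ → [f] (total assimilation)
/t/ after /k/ → [k] (total assimilation)
3 segments change.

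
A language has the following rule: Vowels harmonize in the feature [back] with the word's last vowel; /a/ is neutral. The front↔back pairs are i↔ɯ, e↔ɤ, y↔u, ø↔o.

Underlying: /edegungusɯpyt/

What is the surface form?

[edegyngysipyt]

/u/ harmonizes with /y/ ([-back]) → [y]
/u/ harmonizes with /y/ ([-back]) → [y]
/ɯ/ harmonizes with /y/ ([-back]) → [i]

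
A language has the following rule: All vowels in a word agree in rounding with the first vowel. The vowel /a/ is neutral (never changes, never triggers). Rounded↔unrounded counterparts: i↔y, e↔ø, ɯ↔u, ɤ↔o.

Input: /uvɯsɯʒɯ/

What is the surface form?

[uvusuʒu]

/ɯ/ harmonizes with /u/ ([+round]) → [u]
/ɯ/ harmonizes with /u/ ([+round]) → [u]
/ɯ/ harmonizes with /u/ ([+round]) → [u]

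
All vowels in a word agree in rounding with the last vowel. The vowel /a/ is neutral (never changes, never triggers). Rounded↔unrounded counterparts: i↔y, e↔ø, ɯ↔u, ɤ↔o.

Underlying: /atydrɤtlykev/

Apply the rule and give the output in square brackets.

/y/ harmonizes with /e/ ([-round]) → [i]
/y/ harmonizes with /e/ ([-round]) → [i]

[atidrɤtlikev]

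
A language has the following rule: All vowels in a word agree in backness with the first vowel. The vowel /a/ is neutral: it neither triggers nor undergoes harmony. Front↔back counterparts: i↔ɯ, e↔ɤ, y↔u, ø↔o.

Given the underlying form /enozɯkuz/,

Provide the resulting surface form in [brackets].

/o/ harmonizes with /e/ ([-back]) → [ø]
/ɯ/ harmonizes with /e/ ([-back]) → [i]
/u/ harmonizes with /e/ ([-back]) → [y]

[enøzikyz]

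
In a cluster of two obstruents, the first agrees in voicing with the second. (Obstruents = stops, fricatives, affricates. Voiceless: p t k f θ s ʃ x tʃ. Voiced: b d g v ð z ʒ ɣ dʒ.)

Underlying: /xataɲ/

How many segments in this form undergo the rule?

No segment meets the rule's conditions.

0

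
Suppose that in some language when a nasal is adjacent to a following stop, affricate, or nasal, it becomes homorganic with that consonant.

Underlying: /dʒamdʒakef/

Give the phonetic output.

[dʒaɲdʒakef]

/m/ before /dʒ/ (palatal) → [ɲ]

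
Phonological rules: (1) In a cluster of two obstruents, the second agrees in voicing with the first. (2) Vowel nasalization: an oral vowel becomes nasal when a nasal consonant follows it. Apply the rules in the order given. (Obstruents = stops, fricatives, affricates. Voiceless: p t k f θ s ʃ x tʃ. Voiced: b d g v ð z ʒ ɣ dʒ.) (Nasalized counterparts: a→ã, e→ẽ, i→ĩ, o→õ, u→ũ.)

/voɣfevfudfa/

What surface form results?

Rule 1: /f/ after /ɣ/ (voiced) → [v]
Rule 1: /f/ after /v/ (voiced) → [v]
Rule 1: /f/ after /d/ (voiced) → [v]
After rule 1: voɣvevvudva
Rule 2: no segment meets the rule's conditions; no change.

[voɣvevvudva]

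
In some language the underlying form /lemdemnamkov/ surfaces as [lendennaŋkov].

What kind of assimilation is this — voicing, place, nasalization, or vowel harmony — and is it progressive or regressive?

/m/→[n] /m/→[n] /m/→[ŋ].
Each target copies a feature from the following segment, so the direction is regressive.

place assimilation, regressive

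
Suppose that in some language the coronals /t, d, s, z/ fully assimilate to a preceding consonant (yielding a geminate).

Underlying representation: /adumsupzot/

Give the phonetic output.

/s/ after /m/ → [m] (total assimilation)
/z/ after /p/ → [p] (total assimilation)

[adummuppot]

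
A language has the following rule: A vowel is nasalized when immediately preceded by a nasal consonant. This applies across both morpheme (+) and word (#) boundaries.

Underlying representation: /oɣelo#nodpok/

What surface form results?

/o/ after nasal /n/ → [õ]

[oɣelo#nõdpok]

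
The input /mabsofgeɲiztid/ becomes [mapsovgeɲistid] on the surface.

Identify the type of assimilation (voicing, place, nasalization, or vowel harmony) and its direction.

voicing assimilation, regressive

/b/→[p] /f/→[v] /z/→[s].
Each target copies a feature from the following segment, so the direction is regressive.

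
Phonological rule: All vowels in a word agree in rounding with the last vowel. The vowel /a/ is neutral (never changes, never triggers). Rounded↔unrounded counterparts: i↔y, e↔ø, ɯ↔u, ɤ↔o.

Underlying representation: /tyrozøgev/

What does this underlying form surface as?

[tirɤzegev]

/y/ harmonizes with /e/ ([-round]) → [i]
/o/ harmonizes with /e/ ([-round]) → [ɤ]
/ø/ harmonizes with /e/ ([-round]) → [e]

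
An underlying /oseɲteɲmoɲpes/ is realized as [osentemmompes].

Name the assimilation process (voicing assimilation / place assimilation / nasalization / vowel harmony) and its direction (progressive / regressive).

/ɲ/→[n] /ɲ/→[m] /ɲ/→[m].
Each target copies a feature from the following segment, so the direction is regressive.

place assimilation, regressive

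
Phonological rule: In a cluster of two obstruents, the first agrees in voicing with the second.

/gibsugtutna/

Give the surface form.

[gipsuktutna]

/b/ before /s/ (voiceless) → [p]
/g/ before /t/ (voiceless) → [k]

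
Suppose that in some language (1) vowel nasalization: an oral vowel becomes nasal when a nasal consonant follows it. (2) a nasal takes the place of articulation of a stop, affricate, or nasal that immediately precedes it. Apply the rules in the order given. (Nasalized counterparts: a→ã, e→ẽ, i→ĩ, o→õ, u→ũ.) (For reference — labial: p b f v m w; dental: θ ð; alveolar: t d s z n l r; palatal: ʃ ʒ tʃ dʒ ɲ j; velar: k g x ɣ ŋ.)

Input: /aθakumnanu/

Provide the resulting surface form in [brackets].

Rule 1: /u/ before nasal /m/ → [ũ]
Rule 1: /a/ before nasal /n/ → [ã]
After rule 1: aθakũmnãnu
Rule 2: /n/ after /m/ (labial) → [m]

[aθakũmmãnu]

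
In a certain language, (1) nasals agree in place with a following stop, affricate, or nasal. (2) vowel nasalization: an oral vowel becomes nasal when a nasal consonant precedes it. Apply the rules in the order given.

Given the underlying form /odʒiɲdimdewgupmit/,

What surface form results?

Rule 1: /ɲ/ before /d/ (alveolar) → [n]
Rule 1: /m/ before /d/ (alveolar) → [n]
After rule 1: odʒindindewgupmit
Rule 2: /i/ after nasal /m/ → [ĩ]

[odʒindindewgupmĩt]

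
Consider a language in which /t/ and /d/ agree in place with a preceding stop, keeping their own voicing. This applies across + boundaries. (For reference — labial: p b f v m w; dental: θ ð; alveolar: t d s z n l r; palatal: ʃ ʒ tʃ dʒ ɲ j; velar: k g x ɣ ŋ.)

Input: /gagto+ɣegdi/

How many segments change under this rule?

/t/ after /g/ (velar) → [k]
/d/ after /g/ (velar) → [g]
2 segments change.

2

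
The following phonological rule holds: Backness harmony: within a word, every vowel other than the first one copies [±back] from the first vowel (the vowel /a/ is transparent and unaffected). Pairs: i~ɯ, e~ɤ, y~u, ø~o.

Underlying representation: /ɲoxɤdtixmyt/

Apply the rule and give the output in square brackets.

[ɲoxɤdtɯxmut]

/i/ harmonizes with /o/ ([+back]) → [ɯ]
/y/ harmonizes with /o/ ([+back]) → [u]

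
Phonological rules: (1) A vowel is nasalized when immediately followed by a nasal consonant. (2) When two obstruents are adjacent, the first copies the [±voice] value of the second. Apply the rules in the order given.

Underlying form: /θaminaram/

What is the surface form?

[θãmĩnarãm]

Rule 1: /a/ before nasal /m/ → [ã]
Rule 1: /i/ before nasal /n/ → [ĩ]
Rule 1: /a/ before nasal /m/ → [ã]
After rule 1: θãmĩnarãm
Rule 2: no segment meets the rule's conditions; no change.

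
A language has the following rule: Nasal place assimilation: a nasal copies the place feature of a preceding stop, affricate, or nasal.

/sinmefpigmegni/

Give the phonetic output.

/m/ after /n/ (alveolar) → [n]
/m/ after /g/ (velar) → [ŋ]
/n/ after /g/ (velar) → [ŋ]

[sinnefpigŋegŋi]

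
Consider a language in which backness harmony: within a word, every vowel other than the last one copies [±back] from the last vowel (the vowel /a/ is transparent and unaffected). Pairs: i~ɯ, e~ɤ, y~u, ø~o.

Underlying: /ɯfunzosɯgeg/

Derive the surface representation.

[ifynzøsigeg]

/ɯ/ harmonizes with /e/ ([-back]) → [i]
/u/ harmonizes with /e/ ([-back]) → [y]
/o/ harmonizes with /e/ ([-back]) → [ø]
/ɯ/ harmonizes with /e/ ([-back]) → [i]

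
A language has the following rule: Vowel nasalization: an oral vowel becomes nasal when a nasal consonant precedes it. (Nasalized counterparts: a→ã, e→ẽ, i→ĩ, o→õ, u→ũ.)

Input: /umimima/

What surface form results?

[umĩmĩmã]

/i/ after nasal /m/ → [ĩ]
/i/ after nasal /m/ → [ĩ]
/a/ after nasal /m/ → [ã]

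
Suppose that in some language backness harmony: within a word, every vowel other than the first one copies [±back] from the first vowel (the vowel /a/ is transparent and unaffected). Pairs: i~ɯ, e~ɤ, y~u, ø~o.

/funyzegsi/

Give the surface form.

/y/ harmonizes with /u/ ([+back]) → [u]
/e/ harmonizes with /u/ ([+back]) → [ɤ]
/i/ harmonizes with /u/ ([+back]) → [ɯ]

[funuzɤgsɯ]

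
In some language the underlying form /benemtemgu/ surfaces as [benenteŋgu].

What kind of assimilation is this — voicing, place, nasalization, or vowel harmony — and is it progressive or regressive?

/m/→[n] /m/→[ŋ].
Each target copies a feature from the following segment, so the direction is regressive.

place assimilation, regressive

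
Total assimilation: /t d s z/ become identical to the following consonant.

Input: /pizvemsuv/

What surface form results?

/z/ before /v/ → [v] (total assimilation)

[pivvemsuv]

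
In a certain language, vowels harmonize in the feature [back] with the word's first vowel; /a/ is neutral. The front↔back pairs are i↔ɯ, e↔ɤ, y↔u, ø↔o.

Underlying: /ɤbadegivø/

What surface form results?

[ɤbadɤgɯvo]

/e/ harmonizes with /ɤ/ ([+back]) → [ɤ]
/i/ harmonizes with /ɤ/ ([+back]) → [ɯ]
/ø/ harmonizes with /ɤ/ ([+back]) → [o]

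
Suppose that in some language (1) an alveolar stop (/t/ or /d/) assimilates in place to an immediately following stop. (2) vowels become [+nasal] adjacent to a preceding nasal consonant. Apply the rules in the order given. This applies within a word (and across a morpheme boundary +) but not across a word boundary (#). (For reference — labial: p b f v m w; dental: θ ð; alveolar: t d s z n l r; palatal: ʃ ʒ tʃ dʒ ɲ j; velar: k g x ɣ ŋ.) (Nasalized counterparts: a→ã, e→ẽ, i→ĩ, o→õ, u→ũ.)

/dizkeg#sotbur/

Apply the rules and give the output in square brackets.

[dizkeg#sopbur]

Rule 1: /t/ before /b/ (labial) → [p]
After rule 1: dizkeg#sopbur
Rule 2: no segment meets the rule's conditions; no change.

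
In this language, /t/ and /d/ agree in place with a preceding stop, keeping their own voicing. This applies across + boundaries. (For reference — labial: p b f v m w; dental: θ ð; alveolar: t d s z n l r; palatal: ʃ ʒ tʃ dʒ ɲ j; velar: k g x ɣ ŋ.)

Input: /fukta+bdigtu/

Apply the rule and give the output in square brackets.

[fukka+bbigku]

/t/ after /k/ (velar) → [k]
/d/ after /b/ (labial) → [b]
/t/ after /g/ (velar) → [k]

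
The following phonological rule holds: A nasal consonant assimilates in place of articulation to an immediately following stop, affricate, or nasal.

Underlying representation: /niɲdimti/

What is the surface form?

[nindinti]

/ɲ/ before /d/ (alveolar) → [n]
/m/ before /t/ (alveolar) → [n]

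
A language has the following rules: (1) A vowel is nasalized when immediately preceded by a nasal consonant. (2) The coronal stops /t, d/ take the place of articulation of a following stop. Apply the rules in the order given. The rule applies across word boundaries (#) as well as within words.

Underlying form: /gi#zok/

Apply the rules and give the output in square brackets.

[gi#zok]

Rule 1: no segment meets the rule's conditions; no change.
After rule 1: gi#zok
Rule 2: no segment meets the rule's conditions; no change.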